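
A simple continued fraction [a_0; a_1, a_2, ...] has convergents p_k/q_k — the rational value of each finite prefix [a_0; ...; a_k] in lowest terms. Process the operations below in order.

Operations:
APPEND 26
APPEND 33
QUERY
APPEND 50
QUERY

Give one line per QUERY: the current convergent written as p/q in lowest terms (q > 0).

859/33
42976/1651

APPEND 26: p_0 = 26·1 + 0 = 26, q_0 = 26·0 + 1 = 1 → 26/1
APPEND 33: p_1 = 33·26 + 1 = 859, q_1 = 33·1 + 0 = 33 → 859/33
APPEND 50: p_2 = 50·859 + 26 = 42976, q_2 = 50·33 + 1 = 1651 → 42976/1651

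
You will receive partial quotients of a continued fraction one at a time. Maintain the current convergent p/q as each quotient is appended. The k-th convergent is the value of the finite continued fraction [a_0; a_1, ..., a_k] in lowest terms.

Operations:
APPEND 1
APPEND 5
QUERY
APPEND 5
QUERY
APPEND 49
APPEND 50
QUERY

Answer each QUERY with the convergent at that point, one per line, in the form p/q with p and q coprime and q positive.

APPEND 1: p_0 = 1·1 + 0 = 1, q_0 = 1·0 + 1 = 1 → 1/1
APPEND 5: p_1 = 5·1 + 1 = 6, q_1 = 5·1 + 0 = 5 → 6/5
APPEND 5: p_2 = 5·6 + 1 = 31, q_2 = 5·5 + 1 = 26 → 31/26
APPEND 49: p_3 = 49·31 + 6 = 1525, q_3 = 49·26 + 5 = 1279 → 1525/1279
APPEND 50: p_4 = 50·1525 + 31 = 76281, q_4 = 50·1279 + 26 = 63976 → 76281/63976

6/5
31/26
76281/63976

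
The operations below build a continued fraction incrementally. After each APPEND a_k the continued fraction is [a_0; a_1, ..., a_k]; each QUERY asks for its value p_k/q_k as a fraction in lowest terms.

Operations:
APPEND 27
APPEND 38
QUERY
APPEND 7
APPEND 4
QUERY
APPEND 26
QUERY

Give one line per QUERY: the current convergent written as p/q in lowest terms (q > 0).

APPEND 27: p_0 = 27·1 + 0 = 27, q_0 = 27·0 + 1 = 1 → 27/1
APPEND 38: p_1 = 38·27 + 1 = 1027, q_1 = 38·1 + 0 = 38 → 1027/38
APPEND 7: p_2 = 7·1027 + 27 = 7216, q_2 = 7·38 + 1 = 267 → 7216/267
APPEND 4: p_3 = 4·7216 + 1027 = 29891, q_3 = 4·267 + 38 = 1106 → 29891/1106
APPEND 26: p_4 = 26·29891 + 7216 = 784382, q_4 = 26·1106 + 267 = 29023 → 784382/29023

1027/38
29891/1106
784382/29023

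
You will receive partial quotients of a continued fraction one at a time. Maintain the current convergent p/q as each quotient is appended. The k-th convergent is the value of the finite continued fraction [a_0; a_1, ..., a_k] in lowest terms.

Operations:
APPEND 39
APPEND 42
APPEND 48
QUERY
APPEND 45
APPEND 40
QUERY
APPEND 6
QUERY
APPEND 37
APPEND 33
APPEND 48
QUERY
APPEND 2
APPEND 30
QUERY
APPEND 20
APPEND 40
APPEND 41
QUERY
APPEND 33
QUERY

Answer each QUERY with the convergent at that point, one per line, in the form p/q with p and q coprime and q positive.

APPEND 39: p_0 = 39·1 + 0 = 39, q_0 = 39·0 + 1 = 1 → 39/1
APPEND 42: p_1 = 42·39 + 1 = 1639, q_1 = 42·1 + 0 = 42 → 1639/42
APPEND 48: p_2 = 48·1639 + 39 = 78711, q_2 = 48·42 + 1 = 2017 → 78711/2017
APPEND 45: p_3 = 45·78711 + 1639 = 3543634, q_3 = 45·2017 + 42 = 90807 → 3543634/90807
APPEND 40: p_4 = 40·3543634 + 78711 = 141824071, q_4 = 40·90807 + 2017 = 3634297 → 141824071/3634297
APPEND 6: p_5 = 6·141824071 + 3543634 = 854488060, q_5 = 6·3634297 + 90807 = 21896589 → 854488060/21896589
APPEND 37: p_6 = 37·854488060 + 141824071 = 31757882291, q_6 = 37·21896589 + 3634297 = 813808090 → 31757882291/813808090
APPEND 33: p_7 = 33·31757882291 + 854488060 = 1048864603663, q_7 = 33·813808090 + 21896589 = 26877563559 → 1048864603663/26877563559
APPEND 48: p_8 = 48·1048864603663 + 31757882291 = 50377258858115, q_8 = 48·26877563559 + 813808090 = 1290936858922 → 50377258858115/1290936858922
APPEND 2: p_9 = 2·50377258858115 + 1048864603663 = 101803382319893, q_9 = 2·1290936858922 + 26877563559 = 2608751281403 → 101803382319893/2608751281403
APPEND 30: p_10 = 30·101803382319893 + 50377258858115 = 3104478728454905, q_10 = 30·2608751281403 + 1290936858922 = 79553475301012 → 3104478728454905/79553475301012
APPEND 20: p_11 = 20·3104478728454905 + 101803382319893 = 62191377951417993, q_11 = 20·79553475301012 + 2608751281403 = 1593678257301643 → 62191377951417993/1593678257301643
APPEND 40: p_12 = 40·62191377951417993 + 3104478728454905 = 2490759596785174625, q_12 = 40·1593678257301643 + 79553475301012 = 63826683767366732 → 2490759596785174625/63826683767366732
APPEND 41: p_13 = 41·2490759596785174625 + 62191377951417993 = 102183334846143577618, q_13 = 41·63826683767366732 + 1593678257301643 = 2618487712719337655 → 102183334846143577618/2618487712719337655
APPEND 33: p_14 = 33·102183334846143577618 + 2490759596785174625 = 3374540809519523236019, q_14 = 33·2618487712719337655 + 63826683767366732 = 86473921203505509347 → 3374540809519523236019/86473921203505509347

78711/2017
141824071/3634297
854488060/21896589
50377258858115/1290936858922
3104478728454905/79553475301012
102183334846143577618/2618487712719337655
3374540809519523236019/86473921203505509347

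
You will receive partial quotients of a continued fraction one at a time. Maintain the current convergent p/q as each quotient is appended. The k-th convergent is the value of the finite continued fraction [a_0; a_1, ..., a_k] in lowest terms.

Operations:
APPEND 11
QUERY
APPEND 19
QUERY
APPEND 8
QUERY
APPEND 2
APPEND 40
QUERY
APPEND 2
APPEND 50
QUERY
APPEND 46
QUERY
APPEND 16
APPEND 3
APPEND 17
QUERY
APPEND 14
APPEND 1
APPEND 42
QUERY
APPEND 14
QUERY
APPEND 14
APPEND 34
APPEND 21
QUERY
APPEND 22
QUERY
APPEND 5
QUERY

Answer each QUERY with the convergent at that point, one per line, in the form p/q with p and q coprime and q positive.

APPEND 11: p_0 = 11·1 + 0 = 11, q_0 = 11·0 + 1 = 1 → 11/1
APPEND 19: p_1 = 19·11 + 1 = 210, q_1 = 19·1 + 0 = 19 → 210/19
APPEND 8: p_2 = 8·210 + 11 = 1691, q_2 = 8·19 + 1 = 153 → 1691/153
APPEND 2: p_3 = 2·1691 + 210 = 3592, q_3 = 2·153 + 19 = 325 → 3592/325
APPEND 40: p_4 = 40·3592 + 1691 = 145371, q_4 = 40·325 + 153 = 13153 → 145371/13153
APPEND 2: p_5 = 2·145371 + 3592 = 294334, q_5 = 2·13153 + 325 = 26631 → 294334/26631
APPEND 50: p_6 = 50·294334 + 145371 = 14862071, q_6 = 50·26631 + 13153 = 1344703 → 14862071/1344703
APPEND 46: p_7 = 46·14862071 + 294334 = 683949600, q_7 = 46·1344703 + 26631 = 61882969 → 683949600/61882969
APPEND 16: p_8 = 16·683949600 + 14862071 = 10958055671, q_8 = 16·61882969 + 1344703 = 991472207 → 10958055671/991472207
APPEND 3: p_9 = 3·10958055671 + 683949600 = 33558116613, q_9 = 3·991472207 + 61882969 = 3036299590 → 33558116613/3036299590
APPEND 17: p_10 = 17·33558116613 + 10958055671 = 581446038092, q_10 = 17·3036299590 + 991472207 = 52608565237 → 581446038092/52608565237
APPEND 14: p_11 = 14·581446038092 + 33558116613 = 8173802649901, q_11 = 14·52608565237 + 3036299590 = 739556212908 → 8173802649901/739556212908
APPEND 1: p_12 = 1·8173802649901 + 581446038092 = 8755248687993, q_12 = 1·739556212908 + 52608565237 = 792164778145 → 8755248687993/792164778145
APPEND 42: p_13 = 42·8755248687993 + 8173802649901 = 375894247545607, q_13 = 42·792164778145 + 739556212908 = 34010476894998 → 375894247545607/34010476894998
APPEND 14: p_14 = 14·375894247545607 + 8755248687993 = 5271274714326491, q_14 = 14·34010476894998 + 792164778145 = 476938841308117 → 5271274714326491/476938841308117
APPEND 14: p_15 = 14·5271274714326491 + 375894247545607 = 74173740248116481, q_15 = 14·476938841308117 + 34010476894998 = 6711154255208636 → 74173740248116481/6711154255208636
APPEND 34: p_16 = 34·74173740248116481 + 5271274714326491 = 2527178443150286845, q_16 = 34·6711154255208636 + 476938841308117 = 228656183518401741 → 2527178443150286845/228656183518401741
APPEND 21: p_17 = 21·2527178443150286845 + 74173740248116481 = 53144921046404140226, q_17 = 21·228656183518401741 + 6711154255208636 = 4808491008141645197 → 53144921046404140226/4808491008141645197
APPEND 22: p_18 = 22·53144921046404140226 + 2527178443150286845 = 1171715441464041371817, q_18 = 22·4808491008141645197 + 228656183518401741 = 106015458362634596075 → 1171715441464041371817/106015458362634596075
APPEND 5: p_19 = 5·1171715441464041371817 + 53144921046404140226 = 5911722128366610999311, q_19 = 5·106015458362634596075 + 4808491008141645197 = 534885782821314625572 → 5911722128366610999311/534885782821314625572

11/1
210/19
1691/153
145371/13153
14862071/1344703
683949600/61882969
581446038092/52608565237
375894247545607/34010476894998
5271274714326491/476938841308117
53144921046404140226/4808491008141645197
1171715441464041371817/106015458362634596075
5911722128366610999311/534885782821314625572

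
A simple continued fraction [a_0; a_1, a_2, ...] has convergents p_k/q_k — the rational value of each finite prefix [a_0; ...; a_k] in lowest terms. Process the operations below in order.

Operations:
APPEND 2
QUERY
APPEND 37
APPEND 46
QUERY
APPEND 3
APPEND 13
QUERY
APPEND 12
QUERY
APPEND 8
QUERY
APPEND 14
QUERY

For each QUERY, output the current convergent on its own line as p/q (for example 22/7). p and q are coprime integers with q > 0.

2/1
3452/1703
139055/68601
1679091/828358
13571783/6695465
191684053/94564868

APPEND 2: p_0 = 2·1 + 0 = 2, q_0 = 2·0 + 1 = 1 → 2/1
APPEND 37: p_1 = 37·2 + 1 = 75, q_1 = 37·1 + 0 = 37 → 75/37
APPEND 46: p_2 = 46·75 + 2 = 3452, q_2 = 46·37 + 1 = 1703 → 3452/1703
APPEND 3: p_3 = 3·3452 + 75 = 10431, q_3 = 3·1703 + 37 = 5146 → 10431/5146
APPEND 13: p_4 = 13·10431 + 3452 = 139055, q_4 = 13·5146 + 1703 = 68601 → 139055/68601
APPEND 12: p_5 = 12·139055 + 10431 = 1679091, q_5 = 12·68601 + 5146 = 828358 → 1679091/828358
APPEND 8: p_6 = 8·1679091 + 139055 = 13571783, q_6 = 8·828358 + 68601 = 6695465 → 13571783/6695465
APPEND 14: p_7 = 14·13571783 + 1679091 = 191684053, q_7 = 14·6695465 + 828358 = 94564868 → 191684053/94564868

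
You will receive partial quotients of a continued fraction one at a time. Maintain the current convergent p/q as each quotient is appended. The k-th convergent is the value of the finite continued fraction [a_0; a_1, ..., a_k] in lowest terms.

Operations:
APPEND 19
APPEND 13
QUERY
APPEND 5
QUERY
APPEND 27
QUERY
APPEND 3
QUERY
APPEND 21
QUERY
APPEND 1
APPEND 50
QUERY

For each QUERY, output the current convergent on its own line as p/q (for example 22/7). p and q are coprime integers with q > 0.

248/13
1259/66
34241/1795
103982/5451
2217863/116266
118310113/6202116

APPEND 19: p_0 = 19·1 + 0 = 19, q_0 = 19·0 + 1 = 1 → 19/1
APPEND 13: p_1 = 13·19 + 1 = 248, q_1 = 13·1 + 0 = 13 → 248/13
APPEND 5: p_2 = 5·248 + 19 = 1259, q_2 = 5·13 + 1 = 66 → 1259/66
APPEND 27: p_3 = 27·1259 + 248 = 34241, q_3 = 27·66 + 13 = 1795 → 34241/1795
APPEND 3: p_4 = 3·34241 + 1259 = 103982, q_4 = 3·1795 + 66 = 5451 → 103982/5451
APPEND 21: p_5 = 21·103982 + 34241 = 2217863, q_5 = 21·5451 + 1795 = 116266 → 2217863/116266
APPEND 1: p_6 = 1·2217863 + 103982 = 2321845, q_6 = 1·116266 + 5451 = 121717 → 2321845/121717
APPEND 50: p_7 = 50·2321845 + 2217863 = 118310113, q_7 = 50·121717 + 116266 = 6202116 → 118310113/6202116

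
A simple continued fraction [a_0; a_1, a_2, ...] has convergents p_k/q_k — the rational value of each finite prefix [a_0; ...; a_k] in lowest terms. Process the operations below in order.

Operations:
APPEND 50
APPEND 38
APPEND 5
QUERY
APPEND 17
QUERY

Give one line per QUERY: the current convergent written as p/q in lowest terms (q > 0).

APPEND 50: p_0 = 50·1 + 0 = 50, q_0 = 50·0 + 1 = 1 → 50/1
APPEND 38: p_1 = 38·50 + 1 = 1901, q_1 = 38·1 + 0 = 38 → 1901/38
APPEND 5: p_2 = 5·1901 + 50 = 9555, q_2 = 5·38 + 1 = 191 → 9555/191
APPEND 17: p_3 = 17·9555 + 1901 = 164336, q_3 = 17·191 + 38 = 3285 → 164336/3285

9555/191
164336/3285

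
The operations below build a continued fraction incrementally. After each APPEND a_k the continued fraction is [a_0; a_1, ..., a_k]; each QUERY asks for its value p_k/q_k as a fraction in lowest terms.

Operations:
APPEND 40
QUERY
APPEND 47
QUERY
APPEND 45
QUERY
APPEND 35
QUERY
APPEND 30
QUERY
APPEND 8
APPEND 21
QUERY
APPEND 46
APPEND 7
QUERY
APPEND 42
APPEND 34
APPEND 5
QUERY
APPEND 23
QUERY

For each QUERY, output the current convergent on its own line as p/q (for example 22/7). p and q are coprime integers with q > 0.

APPEND 40: p_0 = 40·1 + 0 = 40, q_0 = 40·0 + 1 = 1 → 40/1
APPEND 47: p_1 = 47·40 + 1 = 1881, q_1 = 47·1 + 0 = 47 → 1881/47
APPEND 45: p_2 = 45·1881 + 40 = 84685, q_2 = 45·47 + 1 = 2116 → 84685/2116
APPEND 35: p_3 = 35·84685 + 1881 = 2965856, q_3 = 35·2116 + 47 = 74107 → 2965856/74107
APPEND 30: p_4 = 30·2965856 + 84685 = 89060365, q_4 = 30·74107 + 2116 = 2225326 → 89060365/2225326
APPEND 8: p_5 = 8·89060365 + 2965856 = 715448776, q_5 = 8·2225326 + 74107 = 17876715 → 715448776/17876715
APPEND 21: p_6 = 21·715448776 + 89060365 = 15113484661, q_6 = 21·17876715 + 2225326 = 377636341 → 15113484661/377636341
APPEND 46: p_7 = 46·15113484661 + 715448776 = 695935743182, q_7 = 46·377636341 + 17876715 = 17389148401 → 695935743182/17389148401
APPEND 7: p_8 = 7·695935743182 + 15113484661 = 4886663686935, q_8 = 7·17389148401 + 377636341 = 122101675148 → 4886663686935/122101675148
APPEND 42: p_9 = 42·4886663686935 + 695935743182 = 205935810594452, q_9 = 42·122101675148 + 17389148401 = 5145659504617 → 205935810594452/5145659504617
APPEND 34: p_10 = 34·205935810594452 + 4886663686935 = 7006704223898303, q_10 = 34·5145659504617 + 122101675148 = 175074524832126 → 7006704223898303/175074524832126
APPEND 5: p_11 = 5·7006704223898303 + 205935810594452 = 35239456930085967, q_11 = 5·175074524832126 + 5145659504617 = 880518283665247 → 35239456930085967/880518283665247
APPEND 23: p_12 = 23·35239456930085967 + 7006704223898303 = 817514213615875544, q_12 = 23·880518283665247 + 175074524832126 = 20426995049132807 → 817514213615875544/20426995049132807

40/1
1881/47
84685/2116
2965856/74107
89060365/2225326
15113484661/377636341
4886663686935/122101675148
35239456930085967/880518283665247
817514213615875544/20426995049132807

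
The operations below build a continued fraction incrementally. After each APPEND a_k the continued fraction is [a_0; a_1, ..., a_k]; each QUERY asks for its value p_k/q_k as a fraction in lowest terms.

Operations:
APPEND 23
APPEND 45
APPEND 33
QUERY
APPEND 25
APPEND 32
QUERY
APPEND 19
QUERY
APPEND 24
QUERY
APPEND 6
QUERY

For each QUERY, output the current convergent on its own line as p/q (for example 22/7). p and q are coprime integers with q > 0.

APPEND 23: p_0 = 23·1 + 0 = 23, q_0 = 23·0 + 1 = 1 → 23/1
APPEND 45: p_1 = 45·23 + 1 = 1036, q_1 = 45·1 + 0 = 45 → 1036/45
APPEND 33: p_2 = 33·1036 + 23 = 34211, q_2 = 33·45 + 1 = 1486 → 34211/1486
APPEND 25: p_3 = 25·34211 + 1036 = 856311, q_3 = 25·1486 + 45 = 37195 → 856311/37195
APPEND 32: p_4 = 32·856311 + 34211 = 27436163, q_4 = 32·37195 + 1486 = 1191726 → 27436163/1191726
APPEND 19: p_5 = 19·27436163 + 856311 = 522143408, q_5 = 19·1191726 + 37195 = 22679989 → 522143408/22679989
APPEND 24: p_6 = 24·522143408 + 27436163 = 12558877955, q_6 = 24·22679989 + 1191726 = 545511462 → 12558877955/545511462
APPEND 6: p_7 = 6·12558877955 + 522143408 = 75875411138, q_7 = 6·545511462 + 22679989 = 3295748761 → 75875411138/3295748761

34211/1486
27436163/1191726
522143408/22679989
12558877955/545511462
75875411138/3295748761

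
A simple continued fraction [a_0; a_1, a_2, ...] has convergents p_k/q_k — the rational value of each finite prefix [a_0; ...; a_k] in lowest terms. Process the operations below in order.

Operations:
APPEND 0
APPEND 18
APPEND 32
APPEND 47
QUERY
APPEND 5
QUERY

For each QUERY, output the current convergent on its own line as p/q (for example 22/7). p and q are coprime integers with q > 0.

1505/27137
7557/136262

APPEND 0: p_0 = 0·1 + 0 = 0, q_0 = 0·0 + 1 = 1 → 0/1
APPEND 18: p_1 = 18·0 + 1 = 1, q_1 = 18·1 + 0 = 18 → 1/18
APPEND 32: p_2 = 32·1 + 0 = 32, q_2 = 32·18 + 1 = 577 → 32/577
APPEND 47: p_3 = 47·32 + 1 = 1505, q_3 = 47·577 + 18 = 27137 → 1505/27137
APPEND 5: p_4 = 5·1505 + 32 = 7557, q_4 = 5·27137 + 577 = 136262 → 7557/136262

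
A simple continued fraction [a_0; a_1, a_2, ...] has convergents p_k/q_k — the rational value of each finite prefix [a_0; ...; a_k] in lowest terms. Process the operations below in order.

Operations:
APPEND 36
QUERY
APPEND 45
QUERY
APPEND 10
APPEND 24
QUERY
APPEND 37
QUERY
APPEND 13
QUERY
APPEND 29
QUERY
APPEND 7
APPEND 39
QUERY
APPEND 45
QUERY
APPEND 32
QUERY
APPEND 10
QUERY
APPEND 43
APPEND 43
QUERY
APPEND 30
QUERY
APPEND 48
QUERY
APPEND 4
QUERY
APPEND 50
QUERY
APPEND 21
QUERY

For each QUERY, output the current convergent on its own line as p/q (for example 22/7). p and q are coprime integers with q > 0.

36/1
1621/45
391525/10869
14502671/402604
188926248/5244721
5493363863/152499513
1512549822134/41989410681
68103384469319/1890596221957
2180820852840342/60541068513305
21876311912872739/607301281355007
40564952335486701856/1126110636452835065
1217891432297707423799/33809493589751830556
58499353702625443044208/1623981802944540701753
235215306242799479600631/6529736705367914637568
11819264665842599423075758/328110817071340272580153
248439773288937387364191549/6896856895203513638820781

APPEND 36: p_0 = 36·1 + 0 = 36, q_0 = 36·0 + 1 = 1 → 36/1
APPEND 45: p_1 = 45·36 + 1 = 1621, q_1 = 45·1 + 0 = 45 → 1621/45
APPEND 10: p_2 = 10·1621 + 36 = 16246, q_2 = 10·45 + 1 = 451 → 16246/451
APPEND 24: p_3 = 24·16246 + 1621 = 391525, q_3 = 24·451 + 45 = 10869 → 391525/10869
APPEND 37: p_4 = 37·391525 + 16246 = 14502671, q_4 = 37·10869 + 451 = 402604 → 14502671/402604
APPEND 13: p_5 = 13·14502671 + 391525 = 188926248, q_5 = 13·402604 + 10869 = 5244721 → 188926248/5244721
APPEND 29: p_6 = 29·188926248 + 14502671 = 5493363863, q_6 = 29·5244721 + 402604 = 152499513 → 5493363863/152499513
APPEND 7: p_7 = 7·5493363863 + 188926248 = 38642473289, q_7 = 7·152499513 + 5244721 = 1072741312 → 38642473289/1072741312
APPEND 39: p_8 = 39·38642473289 + 5493363863 = 1512549822134, q_8 = 39·1072741312 + 152499513 = 41989410681 → 1512549822134/41989410681
APPEND 45: p_9 = 45·1512549822134 + 38642473289 = 68103384469319, q_9 = 45·41989410681 + 1072741312 = 1890596221957 → 68103384469319/1890596221957
APPEND 32: p_10 = 32·68103384469319 + 1512549822134 = 2180820852840342, q_10 = 32·1890596221957 + 41989410681 = 60541068513305 → 2180820852840342/60541068513305
APPEND 10: p_11 = 10·2180820852840342 + 68103384469319 = 21876311912872739, q_11 = 10·60541068513305 + 1890596221957 = 607301281355007 → 21876311912872739/607301281355007
APPEND 43: p_12 = 43·21876311912872739 + 2180820852840342 = 942862233106368119, q_12 = 43·607301281355007 + 60541068513305 = 26174496166778606 → 942862233106368119/26174496166778606
APPEND 43: p_13 = 43·942862233106368119 + 21876311912872739 = 40564952335486701856, q_13 = 43·26174496166778606 + 607301281355007 = 1126110636452835065 → 40564952335486701856/1126110636452835065
APPEND 30: p_14 = 30·40564952335486701856 + 942862233106368119 = 1217891432297707423799, q_14 = 30·1126110636452835065 + 26174496166778606 = 33809493589751830556 → 1217891432297707423799/33809493589751830556
APPEND 48: p_15 = 48·1217891432297707423799 + 40564952335486701856 = 58499353702625443044208, q_15 = 48·33809493589751830556 + 1126110636452835065 = 1623981802944540701753 → 58499353702625443044208/1623981802944540701753
APPEND 4: p_16 = 4·58499353702625443044208 + 1217891432297707423799 = 235215306242799479600631, q_16 = 4·1623981802944540701753 + 33809493589751830556 = 6529736705367914637568 → 235215306242799479600631/6529736705367914637568
APPEND 50: p_17 = 50·235215306242799479600631 + 58499353702625443044208 = 11819264665842599423075758, q_17 = 50·6529736705367914637568 + 1623981802944540701753 = 328110817071340272580153 → 11819264665842599423075758/328110817071340272580153
APPEND 21: p_18 = 21·11819264665842599423075758 + 235215306242799479600631 = 248439773288937387364191549, q_18 = 21·328110817071340272580153 + 6529736705367914637568 = 6896856895203513638820781 → 248439773288937387364191549/6896856895203513638820781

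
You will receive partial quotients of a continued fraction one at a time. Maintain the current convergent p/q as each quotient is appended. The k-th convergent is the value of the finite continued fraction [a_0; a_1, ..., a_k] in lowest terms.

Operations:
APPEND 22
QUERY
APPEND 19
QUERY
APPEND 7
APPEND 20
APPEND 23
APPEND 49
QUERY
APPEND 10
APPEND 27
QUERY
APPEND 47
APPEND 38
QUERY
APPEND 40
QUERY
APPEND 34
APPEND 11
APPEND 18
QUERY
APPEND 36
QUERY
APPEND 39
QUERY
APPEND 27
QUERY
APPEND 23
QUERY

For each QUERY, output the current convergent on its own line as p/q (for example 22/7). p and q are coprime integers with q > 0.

22/1
419/19
67282227/3051038
18270524601/828510995
32675046840143/1481710906523
1307861262456129/59307406850276
8879033138823567593/402636308542670461
320136000396584723296/14517163683924961849
12494183048605627776137/566572019981616182572
337663078312748534678995/15311961703187561891293
7778744984241821925393022/352741691193295539682311

APPEND 22: p_0 = 22·1 + 0 = 22, q_0 = 22·0 + 1 = 1 → 22/1
APPEND 19: p_1 = 19·22 + 1 = 419, q_1 = 19·1 + 0 = 19 → 419/19
APPEND 7: p_2 = 7·419 + 22 = 2955, q_2 = 7·19 + 1 = 134 → 2955/134
APPEND 20: p_3 = 20·2955 + 419 = 59519, q_3 = 20·134 + 19 = 2699 → 59519/2699
APPEND 23: p_4 = 23·59519 + 2955 = 1371892, q_4 = 23·2699 + 134 = 62211 → 1371892/62211
APPEND 49: p_5 = 49·1371892 + 59519 = 67282227, q_5 = 49·62211 + 2699 = 3051038 → 67282227/3051038
APPEND 10: p_6 = 10·67282227 + 1371892 = 674194162, q_6 = 10·3051038 + 62211 = 30572591 → 674194162/30572591
APPEND 27: p_7 = 27·674194162 + 67282227 = 18270524601, q_7 = 27·30572591 + 3051038 = 828510995 → 18270524601/828510995
APPEND 47: p_8 = 47·18270524601 + 674194162 = 859388850409, q_8 = 47·828510995 + 30572591 = 38970589356 → 859388850409/38970589356
APPEND 38: p_9 = 38·859388850409 + 18270524601 = 32675046840143, q_9 = 38·38970589356 + 828510995 = 1481710906523 → 32675046840143/1481710906523
APPEND 40: p_10 = 40·32675046840143 + 859388850409 = 1307861262456129, q_10 = 40·1481710906523 + 38970589356 = 59307406850276 → 1307861262456129/59307406850276
APPEND 34: p_11 = 34·1307861262456129 + 32675046840143 = 44499957970348529, q_11 = 34·59307406850276 + 1481710906523 = 2017933543815907 → 44499957970348529/2017933543815907
APPEND 11: p_12 = 11·44499957970348529 + 1307861262456129 = 490807398936289948, q_12 = 11·2017933543815907 + 59307406850276 = 22256576388825253 → 490807398936289948/22256576388825253
APPEND 18: p_13 = 18·490807398936289948 + 44499957970348529 = 8879033138823567593, q_13 = 18·22256576388825253 + 2017933543815907 = 402636308542670461 → 8879033138823567593/402636308542670461
APPEND 36: p_14 = 36·8879033138823567593 + 490807398936289948 = 320136000396584723296, q_14 = 36·402636308542670461 + 22256576388825253 = 14517163683924961849 → 320136000396584723296/14517163683924961849
APPEND 39: p_15 = 39·320136000396584723296 + 8879033138823567593 = 12494183048605627776137, q_15 = 39·14517163683924961849 + 402636308542670461 = 566572019981616182572 → 12494183048605627776137/566572019981616182572
APPEND 27: p_16 = 27·12494183048605627776137 + 320136000396584723296 = 337663078312748534678995, q_16 = 27·566572019981616182572 + 14517163683924961849 = 15311961703187561891293 → 337663078312748534678995/15311961703187561891293
APPEND 23: p_17 = 23·337663078312748534678995 + 12494183048605627776137 = 7778744984241821925393022, q_17 = 23·15311961703187561891293 + 566572019981616182572 = 352741691193295539682311 → 7778744984241821925393022/352741691193295539682311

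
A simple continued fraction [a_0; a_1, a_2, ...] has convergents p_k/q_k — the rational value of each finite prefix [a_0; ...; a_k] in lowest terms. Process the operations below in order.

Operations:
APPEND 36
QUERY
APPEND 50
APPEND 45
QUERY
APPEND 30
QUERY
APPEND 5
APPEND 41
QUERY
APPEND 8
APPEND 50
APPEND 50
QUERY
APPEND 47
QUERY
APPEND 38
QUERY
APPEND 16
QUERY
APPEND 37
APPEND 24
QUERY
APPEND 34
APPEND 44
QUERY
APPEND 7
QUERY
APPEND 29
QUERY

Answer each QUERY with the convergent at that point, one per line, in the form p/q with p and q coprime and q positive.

APPEND 36: p_0 = 36·1 + 0 = 36, q_0 = 36·0 + 1 = 1 → 36/1
APPEND 50: p_1 = 50·36 + 1 = 1801, q_1 = 50·1 + 0 = 50 → 1801/50
APPEND 45: p_2 = 45·1801 + 36 = 81081, q_2 = 45·50 + 1 = 2251 → 81081/2251
APPEND 30: p_3 = 30·81081 + 1801 = 2434231, q_3 = 30·2251 + 50 = 67580 → 2434231/67580
APPEND 5: p_4 = 5·2434231 + 81081 = 12252236, q_4 = 5·67580 + 2251 = 340151 → 12252236/340151
APPEND 41: p_5 = 41·12252236 + 2434231 = 504775907, q_5 = 41·340151 + 67580 = 14013771 → 504775907/14013771
APPEND 8: p_6 = 8·504775907 + 12252236 = 4050459492, q_6 = 8·14013771 + 340151 = 112450319 → 4050459492/112450319
APPEND 50: p_7 = 50·4050459492 + 504775907 = 203027750507, q_7 = 50·112450319 + 14013771 = 5636529721 → 203027750507/5636529721
APPEND 50: p_8 = 50·203027750507 + 4050459492 = 10155437984842, q_8 = 50·5636529721 + 112450319 = 281938936369 → 10155437984842/281938936369
APPEND 47: p_9 = 47·10155437984842 + 203027750507 = 477508613038081, q_9 = 47·281938936369 + 5636529721 = 13256766539064 → 477508613038081/13256766539064
APPEND 38: p_10 = 38·477508613038081 + 10155437984842 = 18155482733431920, q_10 = 38·13256766539064 + 281938936369 = 504039067420801 → 18155482733431920/504039067420801
APPEND 16: p_11 = 16·18155482733431920 + 477508613038081 = 290965232347948801, q_11 = 16·504039067420801 + 13256766539064 = 8077881845271880 → 290965232347948801/8077881845271880
APPEND 37: p_12 = 37·290965232347948801 + 18155482733431920 = 10783869079607537557, q_12 = 37·8077881845271880 + 504039067420801 = 299385667342480361 → 10783869079607537557/299385667342480361
APPEND 24: p_13 = 24·10783869079607537557 + 290965232347948801 = 259103823142928850169, q_13 = 24·299385667342480361 + 8077881845271880 = 7193333898064800544 → 259103823142928850169/7193333898064800544
APPEND 34: p_14 = 34·259103823142928850169 + 10783869079607537557 = 8820313855939188443303, q_14 = 34·7193333898064800544 + 299385667342480361 = 244872738201545698857 → 8820313855939188443303/244872738201545698857
APPEND 44: p_15 = 44·8820313855939188443303 + 259103823142928850169 = 388352913484467220355501, q_15 = 44·244872738201545698857 + 7193333898064800544 = 10781593814766075550252 → 388352913484467220355501/10781593814766075550252
APPEND 7: p_16 = 7·388352913484467220355501 + 8820313855939188443303 = 2727290708247209730931810, q_16 = 7·10781593814766075550252 + 244872738201545698857 = 75716029441564074550621 → 2727290708247209730931810/75716029441564074550621
APPEND 29: p_17 = 29·2727290708247209730931810 + 388352913484467220355501 = 79479783452653549417377991, q_17 = 29·75716029441564074550621 + 10781593814766075550252 = 2206546447620124237518261 → 79479783452653549417377991/2206546447620124237518261

36/1
81081/2251
2434231/67580
504775907/14013771
10155437984842/281938936369
477508613038081/13256766539064
18155482733431920/504039067420801
290965232347948801/8077881845271880
259103823142928850169/7193333898064800544
388352913484467220355501/10781593814766075550252
2727290708247209730931810/75716029441564074550621
79479783452653549417377991/2206546447620124237518261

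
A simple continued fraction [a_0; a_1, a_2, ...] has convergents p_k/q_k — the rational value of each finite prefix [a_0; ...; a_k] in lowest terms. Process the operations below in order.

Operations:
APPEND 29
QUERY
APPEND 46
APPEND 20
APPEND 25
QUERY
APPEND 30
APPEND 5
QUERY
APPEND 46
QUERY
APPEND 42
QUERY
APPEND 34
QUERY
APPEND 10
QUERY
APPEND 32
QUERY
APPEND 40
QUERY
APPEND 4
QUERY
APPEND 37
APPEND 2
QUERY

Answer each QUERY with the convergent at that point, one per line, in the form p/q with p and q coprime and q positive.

APPEND 29: p_0 = 29·1 + 0 = 29, q_0 = 29·0 + 1 = 1 → 29/1
APPEND 46: p_1 = 46·29 + 1 = 1335, q_1 = 46·1 + 0 = 46 → 1335/46
APPEND 20: p_2 = 20·1335 + 29 = 26729, q_2 = 20·46 + 1 = 921 → 26729/921
APPEND 25: p_3 = 25·26729 + 1335 = 669560, q_3 = 25·921 + 46 = 23071 → 669560/23071
APPEND 30: p_4 = 30·669560 + 26729 = 20113529, q_4 = 30·23071 + 921 = 693051 → 20113529/693051
APPEND 5: p_5 = 5·20113529 + 669560 = 101237205, q_5 = 5·693051 + 23071 = 3488326 → 101237205/3488326
APPEND 46: p_6 = 46·101237205 + 20113529 = 4677024959, q_6 = 46·3488326 + 693051 = 161156047 → 4677024959/161156047
APPEND 42: p_7 = 42·4677024959 + 101237205 = 196536285483, q_7 = 42·161156047 + 3488326 = 6772042300 → 196536285483/6772042300
APPEND 34: p_8 = 34·196536285483 + 4677024959 = 6686910731381, q_8 = 34·6772042300 + 161156047 = 230410594247 → 6686910731381/230410594247
APPEND 10: p_9 = 10·6686910731381 + 196536285483 = 67065643599293, q_9 = 10·230410594247 + 6772042300 = 2310877984770 → 67065643599293/2310877984770
APPEND 32: p_10 = 32·67065643599293 + 6686910731381 = 2152787505908757, q_10 = 32·2310877984770 + 230410594247 = 74178506106887 → 2152787505908757/74178506106887
APPEND 40: p_11 = 40·2152787505908757 + 67065643599293 = 86178565879949573, q_11 = 40·74178506106887 + 2310877984770 = 2969451122260250 → 86178565879949573/2969451122260250
APPEND 4: p_12 = 4·86178565879949573 + 2152787505908757 = 346867051025707049, q_12 = 4·2969451122260250 + 74178506106887 = 11951982995147887 → 346867051025707049/11951982995147887
APPEND 37: p_13 = 37·346867051025707049 + 86178565879949573 = 12920259453831110386, q_13 = 37·11951982995147887 + 2969451122260250 = 445192821942732069 → 12920259453831110386/445192821942732069
APPEND 2: p_14 = 2·12920259453831110386 + 346867051025707049 = 26187385958687927821, q_14 = 2·445192821942732069 + 11951982995147887 = 902337626880612025 → 26187385958687927821/902337626880612025

29/1
669560/23071
101237205/3488326
4677024959/161156047
196536285483/6772042300
6686910731381/230410594247
67065643599293/2310877984770
2152787505908757/74178506106887
86178565879949573/2969451122260250
346867051025707049/11951982995147887
26187385958687927821/902337626880612025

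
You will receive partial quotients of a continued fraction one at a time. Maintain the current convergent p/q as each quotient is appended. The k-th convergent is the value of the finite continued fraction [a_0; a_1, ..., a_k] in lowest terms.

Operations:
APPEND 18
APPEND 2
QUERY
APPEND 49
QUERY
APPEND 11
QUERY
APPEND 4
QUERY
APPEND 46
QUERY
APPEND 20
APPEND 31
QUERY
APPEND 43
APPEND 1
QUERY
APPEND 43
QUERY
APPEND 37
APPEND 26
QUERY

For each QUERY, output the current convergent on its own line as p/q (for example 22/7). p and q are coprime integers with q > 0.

37/2
1831/99
20178/1091
82543/4463
3817156/206389
2373012709/128305922
104488984859/5649592811
4595142321087/248453777762
4427838768813115/239407877397892

APPEND 18: p_0 = 18·1 + 0 = 18, q_0 = 18·0 + 1 = 1 → 18/1
APPEND 2: p_1 = 2·18 + 1 = 37, q_1 = 2·1 + 0 = 2 → 37/2
APPEND 49: p_2 = 49·37 + 18 = 1831, q_2 = 49·2 + 1 = 99 → 1831/99
APPEND 11: p_3 = 11·1831 + 37 = 20178, q_3 = 11·99 + 2 = 1091 → 20178/1091
APPEND 4: p_4 = 4·20178 + 1831 = 82543, q_4 = 4·1091 + 99 = 4463 → 82543/4463
APPEND 46: p_5 = 46·82543 + 20178 = 3817156, q_5 = 46·4463 + 1091 = 206389 → 3817156/206389
APPEND 20: p_6 = 20·3817156 + 82543 = 76425663, q_6 = 20·206389 + 4463 = 4132243 → 76425663/4132243
APPEND 31: p_7 = 31·76425663 + 3817156 = 2373012709, q_7 = 31·4132243 + 206389 = 128305922 → 2373012709/128305922
APPEND 43: p_8 = 43·2373012709 + 76425663 = 102115972150, q_8 = 43·128305922 + 4132243 = 5521286889 → 102115972150/5521286889
APPEND 1: p_9 = 1·102115972150 + 2373012709 = 104488984859, q_9 = 1·5521286889 + 128305922 = 5649592811 → 104488984859/5649592811
APPEND 43: p_10 = 43·104488984859 + 102115972150 = 4595142321087, q_10 = 43·5649592811 + 5521286889 = 248453777762 → 4595142321087/248453777762
APPEND 37: p_11 = 37·4595142321087 + 104488984859 = 170124754865078, q_11 = 37·248453777762 + 5649592811 = 9198439370005 → 170124754865078/9198439370005
APPEND 26: p_12 = 26·170124754865078 + 4595142321087 = 4427838768813115, q_12 = 26·9198439370005 + 248453777762 = 239407877397892 → 4427838768813115/239407877397892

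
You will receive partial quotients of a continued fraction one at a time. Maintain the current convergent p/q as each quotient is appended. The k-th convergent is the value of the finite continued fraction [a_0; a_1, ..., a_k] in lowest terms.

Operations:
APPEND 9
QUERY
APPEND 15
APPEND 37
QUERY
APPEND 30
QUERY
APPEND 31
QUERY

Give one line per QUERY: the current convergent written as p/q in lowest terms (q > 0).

9/1
5041/556
151366/16695
4697387/518101

APPEND 9: p_0 = 9·1 + 0 = 9, q_0 = 9·0 + 1 = 1 → 9/1
APPEND 15: p_1 = 15·9 + 1 = 136, q_1 = 15·1 + 0 = 15 → 136/15
APPEND 37: p_2 = 37·136 + 9 = 5041, q_2 = 37·15 + 1 = 556 → 5041/556
APPEND 30: p_3 = 30·5041 + 136 = 151366, q_3 = 30·556 + 15 = 16695 → 151366/16695
APPEND 31: p_4 = 31·151366 + 5041 = 4697387, q_4 = 31·16695 + 556 = 518101 → 4697387/518101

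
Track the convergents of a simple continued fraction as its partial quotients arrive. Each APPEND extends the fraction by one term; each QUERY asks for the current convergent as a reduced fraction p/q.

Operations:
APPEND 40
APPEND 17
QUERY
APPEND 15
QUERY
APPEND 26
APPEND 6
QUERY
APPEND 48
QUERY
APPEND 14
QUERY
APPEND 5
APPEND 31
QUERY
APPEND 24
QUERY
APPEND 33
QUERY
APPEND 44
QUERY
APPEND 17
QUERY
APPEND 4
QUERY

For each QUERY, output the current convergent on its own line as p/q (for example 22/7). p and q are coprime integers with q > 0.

681/17
10255/256
1614121/40294
77745119/1940785
1090045787/27211284
172457241461/4305124639
4144501769118/103460988541
136941015622355/3418517746492
6029549189152738/150518241834189
102639277231218901/2562228628927705
416586658114028342/10399432757545009

APPEND 40: p_0 = 40·1 + 0 = 40, q_0 = 40·0 + 1 = 1 → 40/1
APPEND 17: p_1 = 17·40 + 1 = 681, q_1 = 17·1 + 0 = 17 → 681/17
APPEND 15: p_2 = 15·681 + 40 = 10255, q_2 = 15·17 + 1 = 256 → 10255/256
APPEND 26: p_3 = 26·10255 + 681 = 267311, q_3 = 26·256 + 17 = 6673 → 267311/6673
APPEND 6: p_4 = 6·267311 + 10255 = 1614121, q_4 = 6·6673 + 256 = 40294 → 1614121/40294
APPEND 48: p_5 = 48·1614121 + 267311 = 77745119, q_5 = 48·40294 + 6673 = 1940785 → 77745119/1940785
APPEND 14: p_6 = 14·77745119 + 1614121 = 1090045787, q_6 = 14·1940785 + 40294 = 27211284 → 1090045787/27211284
APPEND 5: p_7 = 5·1090045787 + 77745119 = 5527974054, q_7 = 5·27211284 + 1940785 = 137997205 → 5527974054/137997205
APPEND 31: p_8 = 31·5527974054 + 1090045787 = 172457241461, q_8 = 31·137997205 + 27211284 = 4305124639 → 172457241461/4305124639
APPEND 24: p_9 = 24·172457241461 + 5527974054 = 4144501769118, q_9 = 24·4305124639 + 137997205 = 103460988541 → 4144501769118/103460988541
APPEND 33: p_10 = 33·4144501769118 + 172457241461 = 136941015622355, q_10 = 33·103460988541 + 4305124639 = 3418517746492 → 136941015622355/3418517746492
APPEND 44: p_11 = 44·136941015622355 + 4144501769118 = 6029549189152738, q_11 = 44·3418517746492 + 103460988541 = 150518241834189 → 6029549189152738/150518241834189
APPEND 17: p_12 = 17·6029549189152738 + 136941015622355 = 102639277231218901, q_12 = 17·150518241834189 + 3418517746492 = 2562228628927705 → 102639277231218901/2562228628927705
APPEND 4: p_13 = 4·102639277231218901 + 6029549189152738 = 416586658114028342, q_13 = 4·2562228628927705 + 150518241834189 = 10399432757545009 → 416586658114028342/10399432757545009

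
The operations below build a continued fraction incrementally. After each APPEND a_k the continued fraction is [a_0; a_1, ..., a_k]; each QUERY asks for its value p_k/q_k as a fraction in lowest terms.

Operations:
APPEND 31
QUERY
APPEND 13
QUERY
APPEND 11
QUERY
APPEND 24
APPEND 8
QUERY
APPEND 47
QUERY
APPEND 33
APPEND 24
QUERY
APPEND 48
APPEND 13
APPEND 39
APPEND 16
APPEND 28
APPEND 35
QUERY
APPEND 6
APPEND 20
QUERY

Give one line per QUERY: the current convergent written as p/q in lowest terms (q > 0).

APPEND 31: p_0 = 31·1 + 0 = 31, q_0 = 31·0 + 1 = 1 → 31/1
APPEND 13: p_1 = 13·31 + 1 = 404, q_1 = 13·1 + 0 = 13 → 404/13
APPEND 11: p_2 = 11·404 + 31 = 4475, q_2 = 11·13 + 1 = 144 → 4475/144
APPEND 24: p_3 = 24·4475 + 404 = 107804, q_3 = 24·144 + 13 = 3469 → 107804/3469
APPEND 8: p_4 = 8·107804 + 4475 = 866907, q_4 = 8·3469 + 144 = 27896 → 866907/27896
APPEND 47: p_5 = 47·866907 + 107804 = 40852433, q_5 = 47·27896 + 3469 = 1314581 → 40852433/1314581
APPEND 33: p_6 = 33·40852433 + 866907 = 1348997196, q_6 = 33·1314581 + 27896 = 43409069 → 1348997196/43409069
APPEND 24: p_7 = 24·1348997196 + 40852433 = 32416785137, q_7 = 24·43409069 + 1314581 = 1043132237 → 32416785137/1043132237
APPEND 48: p_8 = 48·32416785137 + 1348997196 = 1557354683772, q_8 = 48·1043132237 + 43409069 = 50113756445 → 1557354683772/50113756445
APPEND 13: p_9 = 13·1557354683772 + 32416785137 = 20278027674173, q_9 = 13·50113756445 + 1043132237 = 652521966022 → 20278027674173/652521966022
APPEND 39: p_10 = 39·20278027674173 + 1557354683772 = 792400433976519, q_10 = 39·652521966022 + 50113756445 = 25498470431303 → 792400433976519/25498470431303
APPEND 16: p_11 = 16·792400433976519 + 20278027674173 = 12698684971298477, q_11 = 16·25498470431303 + 652521966022 = 408628048866870 → 12698684971298477/408628048866870
APPEND 28: p_12 = 28·12698684971298477 + 792400433976519 = 356355579630333875, q_12 = 28·408628048866870 + 25498470431303 = 11467083838703663 → 356355579630333875/11467083838703663
APPEND 35: p_13 = 35·356355579630333875 + 12698684971298477 = 12485143972032984102, q_13 = 35·11467083838703663 + 408628048866870 = 401756562403495075 → 12485143972032984102/401756562403495075
APPEND 6: p_14 = 6·12485143972032984102 + 356355579630333875 = 75267219411828238487, q_14 = 6·401756562403495075 + 11467083838703663 = 2422006458259674113 → 75267219411828238487/2422006458259674113
APPEND 20: p_15 = 20·75267219411828238487 + 12485143972032984102 = 1517829532208597753842, q_15 = 20·2422006458259674113 + 401756562403495075 = 48841885727596977335 → 1517829532208597753842/48841885727596977335

31/1
404/13
4475/144
866907/27896
40852433/1314581
32416785137/1043132237
12485143972032984102/401756562403495075
1517829532208597753842/48841885727596977335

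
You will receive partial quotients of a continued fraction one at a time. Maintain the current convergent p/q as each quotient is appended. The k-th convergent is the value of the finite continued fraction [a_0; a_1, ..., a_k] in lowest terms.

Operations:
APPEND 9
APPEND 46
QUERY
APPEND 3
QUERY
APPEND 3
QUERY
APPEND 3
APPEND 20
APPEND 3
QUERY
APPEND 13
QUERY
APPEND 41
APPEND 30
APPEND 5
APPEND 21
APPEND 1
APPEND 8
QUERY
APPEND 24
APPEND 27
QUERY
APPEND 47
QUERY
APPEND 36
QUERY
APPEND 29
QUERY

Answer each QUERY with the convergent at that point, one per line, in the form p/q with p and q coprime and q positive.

415/46
1254/139
4177/463
853416/94597
11374285/1260784
14035221454007/1555735823893
9151176199819592/1014363235483669
430443694020349179/47712583456608731
15505124160932390036/1718667367673397985
450079044361059660223/49889066245985150296

APPEND 9: p_0 = 9·1 + 0 = 9, q_0 = 9·0 + 1 = 1 → 9/1
APPEND 46: p_1 = 46·9 + 1 = 415, q_1 = 46·1 + 0 = 46 → 415/46
APPEND 3: p_2 = 3·415 + 9 = 1254, q_2 = 3·46 + 1 = 139 → 1254/139
APPEND 3: p_3 = 3·1254 + 415 = 4177, q_3 = 3·139 + 46 = 463 → 4177/463
APPEND 3: p_4 = 3·4177 + 1254 = 13785, q_4 = 3·463 + 139 = 1528 → 13785/1528
APPEND 20: p_5 = 20·13785 + 4177 = 279877, q_5 = 20·1528 + 463 = 31023 → 279877/31023
APPEND 3: p_6 = 3·279877 + 13785 = 853416, q_6 = 3·31023 + 1528 = 94597 → 853416/94597
APPEND 13: p_7 = 13·853416 + 279877 = 11374285, q_7 = 13·94597 + 31023 = 1260784 → 11374285/1260784
APPEND 41: p_8 = 41·11374285 + 853416 = 467199101, q_8 = 41·1260784 + 94597 = 51786741 → 467199101/51786741
APPEND 30: p_9 = 30·467199101 + 11374285 = 14027347315, q_9 = 30·51786741 + 1260784 = 1554863014 → 14027347315/1554863014
APPEND 5: p_10 = 5·14027347315 + 467199101 = 70603935676, q_10 = 5·1554863014 + 51786741 = 7826101811 → 70603935676/7826101811
APPEND 21: p_11 = 21·70603935676 + 14027347315 = 1496709996511, q_11 = 21·7826101811 + 1554863014 = 165903001045 → 1496709996511/165903001045
APPEND 1: p_12 = 1·1496709996511 + 70603935676 = 1567313932187, q_12 = 1·165903001045 + 7826101811 = 173729102856 → 1567313932187/173729102856
APPEND 8: p_13 = 8·1567313932187 + 1496709996511 = 14035221454007, q_13 = 8·173729102856 + 165903001045 = 1555735823893 → 14035221454007/1555735823893
APPEND 24: p_14 = 24·14035221454007 + 1567313932187 = 338412628828355, q_14 = 24·1555735823893 + 173729102856 = 37511388876288 → 338412628828355/37511388876288
APPEND 27: p_15 = 27·338412628828355 + 14035221454007 = 9151176199819592, q_15 = 27·37511388876288 + 1555735823893 = 1014363235483669 → 9151176199819592/1014363235483669
APPEND 47: p_16 = 47·9151176199819592 + 338412628828355 = 430443694020349179, q_16 = 47·1014363235483669 + 37511388876288 = 47712583456608731 → 430443694020349179/47712583456608731
APPEND 36: p_17 = 36·430443694020349179 + 9151176199819592 = 15505124160932390036, q_17 = 36·47712583456608731 + 1014363235483669 = 1718667367673397985 → 15505124160932390036/1718667367673397985
APPEND 29: p_18 = 29·15505124160932390036 + 430443694020349179 = 450079044361059660223, q_18 = 29·1718667367673397985 + 47712583456608731 = 49889066245985150296 → 450079044361059660223/49889066245985150296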